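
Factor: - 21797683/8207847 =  - 3^( - 2)*89^(-1) *10247^(  -  1)*21797683^1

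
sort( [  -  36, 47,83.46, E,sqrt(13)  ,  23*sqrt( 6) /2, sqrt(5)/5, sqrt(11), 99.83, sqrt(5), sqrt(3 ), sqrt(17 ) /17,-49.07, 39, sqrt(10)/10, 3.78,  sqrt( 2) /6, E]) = [  -  49.07, - 36, sqrt( 2)/6,sqrt( 17)/17, sqrt( 10)/10, sqrt( 5)/5,sqrt( 3), sqrt( 5), E,  E, sqrt(11), sqrt(13), 3.78, 23*sqrt(6)/2, 39, 47, 83.46,  99.83]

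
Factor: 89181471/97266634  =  2^( -1)*3^1*89^1*211^1 * 269^ ( - 1)*1583^1*180793^( - 1 ) 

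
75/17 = 4 + 7/17= 4.41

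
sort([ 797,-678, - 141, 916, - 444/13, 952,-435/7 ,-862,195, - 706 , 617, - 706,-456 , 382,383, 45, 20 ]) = [ - 862,-706,  -  706,-678, - 456,-141,  -  435/7, - 444/13 , 20 , 45,195, 382, 383,617 , 797 , 916, 952] 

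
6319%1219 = 224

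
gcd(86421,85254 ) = 3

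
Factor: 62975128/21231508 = 15743782/5307877 = 2^1*43^( - 1)*193^1*40787^1*123439^(-1)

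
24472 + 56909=81381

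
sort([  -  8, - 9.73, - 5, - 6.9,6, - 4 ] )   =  [ - 9.73, - 8, - 6.9, - 5, - 4,6]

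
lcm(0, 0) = 0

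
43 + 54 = 97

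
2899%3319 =2899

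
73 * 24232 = 1768936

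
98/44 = 2  +  5/22 = 2.23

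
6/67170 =1/11195 = 0.00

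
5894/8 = 736 +3/4= 736.75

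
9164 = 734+8430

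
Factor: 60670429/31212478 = 2^( - 1 ) * 11^ (-1) *19^( - 1 )*89^( - 1)*281^1*839^ ( - 1)*215909^1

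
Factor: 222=2^1*3^1*37^1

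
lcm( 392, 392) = 392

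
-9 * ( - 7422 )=66798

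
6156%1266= 1092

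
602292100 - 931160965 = -328868865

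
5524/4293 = 1 + 1231/4293 = 1.29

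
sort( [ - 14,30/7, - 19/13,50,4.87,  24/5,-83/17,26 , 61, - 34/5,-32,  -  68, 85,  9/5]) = [ - 68, - 32,  -  14,- 34/5,-83/17,-19/13,9/5,30/7,24/5,4.87,26,50,61,85 ]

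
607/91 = 607/91= 6.67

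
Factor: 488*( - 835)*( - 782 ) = 318649360 = 2^4*5^1*17^1*23^1*61^1*167^1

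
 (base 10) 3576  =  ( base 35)2w6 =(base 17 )C66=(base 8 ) 6770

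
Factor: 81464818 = 2^1  *  19^1*47^1*45613^1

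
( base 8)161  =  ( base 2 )1110001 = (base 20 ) 5D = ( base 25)4D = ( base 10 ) 113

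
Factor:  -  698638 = -2^1 * 271^1*1289^1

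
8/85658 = 4/42829 = 0.00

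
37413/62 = 37413/62 = 603.44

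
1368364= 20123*68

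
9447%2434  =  2145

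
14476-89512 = -75036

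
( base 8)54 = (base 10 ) 44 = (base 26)1I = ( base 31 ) 1D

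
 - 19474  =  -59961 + 40487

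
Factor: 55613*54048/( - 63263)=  - 2^5*3^1 * 19^1*41^( - 1)*563^1*1543^(-1)*2927^1 =- 3005771424/63263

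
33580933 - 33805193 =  - 224260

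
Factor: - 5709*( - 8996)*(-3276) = -2^4*3^3*7^1*11^1*13^2 * 173^2 = -168249345264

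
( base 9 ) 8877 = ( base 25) AC0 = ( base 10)6550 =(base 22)DBG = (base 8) 14626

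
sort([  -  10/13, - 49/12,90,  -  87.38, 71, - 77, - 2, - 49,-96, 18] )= [ - 96, - 87.38, -77,-49,-49/12 ,  -  2, - 10/13,18 , 71, 90]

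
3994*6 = 23964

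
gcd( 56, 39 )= 1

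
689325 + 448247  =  1137572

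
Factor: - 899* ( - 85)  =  5^1*17^1*29^1*31^1  =  76415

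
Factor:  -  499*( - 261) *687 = 3^3 *29^1 * 229^1*499^1  =  89474193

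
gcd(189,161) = 7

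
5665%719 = 632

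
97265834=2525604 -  - 94740230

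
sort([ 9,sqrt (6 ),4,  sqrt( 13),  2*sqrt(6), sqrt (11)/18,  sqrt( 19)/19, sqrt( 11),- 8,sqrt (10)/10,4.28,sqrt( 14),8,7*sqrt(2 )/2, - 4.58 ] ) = [ -8, - 4.58, sqrt ( 11)/18, sqrt ( 19)/19,sqrt (10) /10,sqrt( 6), sqrt (11 ),sqrt(13),sqrt( 14),4, 4.28,2*sqrt( 6), 7 * sqrt( 2)/2,8,9 ]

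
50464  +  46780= 97244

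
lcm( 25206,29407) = 176442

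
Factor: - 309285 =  - 3^3 * 5^1*29^1*79^1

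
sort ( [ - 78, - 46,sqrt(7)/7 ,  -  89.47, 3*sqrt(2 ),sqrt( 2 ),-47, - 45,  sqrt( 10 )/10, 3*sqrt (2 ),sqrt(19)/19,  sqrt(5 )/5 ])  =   [ - 89.47, - 78, - 47, - 46, - 45,  sqrt( 19 )/19,  sqrt (10)/10,  sqrt(7) /7,sqrt(5)/5,sqrt( 2 ),3*sqrt(2) , 3*sqrt( 2 )]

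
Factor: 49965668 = 2^2*19^1 * 83^1 * 89^2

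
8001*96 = 768096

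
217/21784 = 31/3112=0.01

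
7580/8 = 1895/2 =947.50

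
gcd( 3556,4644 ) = 4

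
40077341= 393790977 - 353713636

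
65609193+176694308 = 242303501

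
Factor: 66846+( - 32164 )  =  34682 = 2^1*17341^1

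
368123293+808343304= 1176466597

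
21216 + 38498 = 59714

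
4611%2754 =1857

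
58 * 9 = 522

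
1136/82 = 568/41 = 13.85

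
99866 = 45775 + 54091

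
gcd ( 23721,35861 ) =1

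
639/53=12 + 3/53 = 12.06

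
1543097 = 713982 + 829115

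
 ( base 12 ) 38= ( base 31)1D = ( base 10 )44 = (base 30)1E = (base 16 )2C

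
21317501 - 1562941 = 19754560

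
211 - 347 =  - 136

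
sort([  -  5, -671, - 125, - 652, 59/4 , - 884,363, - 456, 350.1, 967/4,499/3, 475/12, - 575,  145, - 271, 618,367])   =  [ - 884 , - 671, - 652, - 575, - 456, - 271, -125, - 5,59/4, 475/12,145, 499/3,  967/4, 350.1,363 , 367,618 ]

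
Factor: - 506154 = -2^1 * 3^1*11^1 *7669^1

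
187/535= 187/535 = 0.35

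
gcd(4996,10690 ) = 2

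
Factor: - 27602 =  - 2^1*37^1*373^1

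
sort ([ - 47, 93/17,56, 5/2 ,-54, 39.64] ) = [-54,- 47,5/2, 93/17,  39.64 , 56]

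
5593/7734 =5593/7734 =0.72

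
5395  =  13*415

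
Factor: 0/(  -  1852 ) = 0 = 0^1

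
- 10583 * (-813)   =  8603979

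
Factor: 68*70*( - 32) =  - 152320 = - 2^8*5^1*7^1*17^1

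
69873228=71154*982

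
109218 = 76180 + 33038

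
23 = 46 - 23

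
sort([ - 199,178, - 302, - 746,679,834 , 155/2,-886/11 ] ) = [ - 746 , - 302, - 199, - 886/11, 155/2, 178 , 679, 834] 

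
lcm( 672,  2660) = 63840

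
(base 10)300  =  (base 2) 100101100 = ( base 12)210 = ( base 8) 454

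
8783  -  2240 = 6543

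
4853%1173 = 161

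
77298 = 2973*26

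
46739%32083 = 14656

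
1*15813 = 15813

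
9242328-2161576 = 7080752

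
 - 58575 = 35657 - 94232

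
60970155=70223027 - 9252872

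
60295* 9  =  542655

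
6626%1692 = 1550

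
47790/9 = 5310 = 5310.00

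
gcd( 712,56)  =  8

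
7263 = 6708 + 555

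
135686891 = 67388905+68297986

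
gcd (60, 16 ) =4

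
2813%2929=2813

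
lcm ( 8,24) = 24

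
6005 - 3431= 2574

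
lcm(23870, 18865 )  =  1169630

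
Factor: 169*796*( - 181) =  - 24348844=- 2^2*13^2*181^1*199^1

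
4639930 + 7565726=12205656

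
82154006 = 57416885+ 24737121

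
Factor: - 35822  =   - 2^1*17911^1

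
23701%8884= 5933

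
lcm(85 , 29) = 2465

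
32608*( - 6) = -195648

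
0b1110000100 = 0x384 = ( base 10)900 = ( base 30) 100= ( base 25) 1B0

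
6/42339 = 2/14113  =  0.00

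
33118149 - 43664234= - 10546085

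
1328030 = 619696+708334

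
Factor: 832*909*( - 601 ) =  - 2^6*3^2*13^1*101^1 *601^1 = - 454529088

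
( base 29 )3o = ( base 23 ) 4J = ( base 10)111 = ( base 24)4f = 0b1101111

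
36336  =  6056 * 6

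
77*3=231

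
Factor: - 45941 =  - 7^1*6563^1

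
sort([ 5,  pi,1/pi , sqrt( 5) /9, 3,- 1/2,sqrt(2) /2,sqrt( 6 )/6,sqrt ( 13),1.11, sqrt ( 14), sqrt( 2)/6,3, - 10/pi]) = [ - 10/pi, - 1/2, sqrt( 2)/6,  sqrt( 5) /9, 1/pi, sqrt( 6) /6,sqrt( 2)/2, 1.11, 3, 3,pi, sqrt( 13 ), sqrt( 14 ), 5 ]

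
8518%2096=134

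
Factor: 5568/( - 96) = -58 = - 2^1 * 29^1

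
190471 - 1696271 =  - 1505800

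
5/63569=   5/63569 = 0.00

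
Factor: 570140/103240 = 2^( - 1)*89^( - 1 )*983^1 = 983/178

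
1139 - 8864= - 7725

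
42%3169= 42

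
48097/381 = 48097/381  =  126.24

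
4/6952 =1/1738 = 0.00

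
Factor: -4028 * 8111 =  -32671108= - 2^2*19^1*53^1 * 8111^1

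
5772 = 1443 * 4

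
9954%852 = 582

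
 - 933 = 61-994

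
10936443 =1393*7851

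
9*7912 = 71208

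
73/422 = 73/422 = 0.17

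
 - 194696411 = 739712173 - 934408584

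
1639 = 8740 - 7101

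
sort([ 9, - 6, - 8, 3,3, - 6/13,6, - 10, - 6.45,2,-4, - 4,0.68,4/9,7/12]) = [ - 10, - 8,  -  6.45, - 6, - 4, - 4, - 6/13,  4/9,7/12 , 0.68,2, 3, 3,6,9 ] 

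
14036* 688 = 9656768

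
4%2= 0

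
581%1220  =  581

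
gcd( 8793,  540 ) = 9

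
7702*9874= 76049548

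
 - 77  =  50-127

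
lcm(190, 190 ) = 190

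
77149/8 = 9643 + 5/8 = 9643.62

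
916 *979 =896764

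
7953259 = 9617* 827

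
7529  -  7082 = 447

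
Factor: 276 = 2^2*3^1 * 23^1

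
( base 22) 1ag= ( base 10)720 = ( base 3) 222200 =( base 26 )11i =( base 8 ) 1320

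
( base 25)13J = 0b1011001111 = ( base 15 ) 32E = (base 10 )719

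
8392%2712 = 256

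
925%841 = 84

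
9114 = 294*31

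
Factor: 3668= 2^2*7^1*131^1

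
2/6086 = 1/3043 = 0.00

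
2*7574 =15148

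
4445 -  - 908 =5353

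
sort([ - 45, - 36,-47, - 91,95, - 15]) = [-91,-47, - 45, - 36, - 15,95 ]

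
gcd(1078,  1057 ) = 7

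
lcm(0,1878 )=0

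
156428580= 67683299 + 88745281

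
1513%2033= 1513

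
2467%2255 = 212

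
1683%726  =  231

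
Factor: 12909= 3^1 * 13^1*331^1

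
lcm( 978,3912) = 3912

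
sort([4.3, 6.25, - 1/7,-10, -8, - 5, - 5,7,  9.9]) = [-10,  -  8, - 5,-5,- 1/7,4.3,  6.25,7,9.9 ]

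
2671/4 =2671/4 = 667.75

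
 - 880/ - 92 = 220/23 = 9.57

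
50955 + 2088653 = 2139608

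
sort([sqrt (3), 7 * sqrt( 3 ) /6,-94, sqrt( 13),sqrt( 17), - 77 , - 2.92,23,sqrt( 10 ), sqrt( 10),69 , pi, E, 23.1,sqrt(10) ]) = [ - 94, - 77, - 2.92,sqrt (3), 7*sqrt( 3 )/6, E, pi  ,  sqrt( 10),sqrt(10), sqrt( 10 ), sqrt (13 ),sqrt ( 17), 23, 23.1,  69 ]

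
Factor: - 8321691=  - 3^1*7^1*223^1*1777^1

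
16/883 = 16/883=0.02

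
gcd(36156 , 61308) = 1572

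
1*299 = 299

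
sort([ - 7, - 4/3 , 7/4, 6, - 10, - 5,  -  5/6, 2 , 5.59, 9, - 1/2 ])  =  [-10 ,-7, - 5,-4/3,-5/6,-1/2, 7/4,  2, 5.59, 6,9 ] 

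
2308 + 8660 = 10968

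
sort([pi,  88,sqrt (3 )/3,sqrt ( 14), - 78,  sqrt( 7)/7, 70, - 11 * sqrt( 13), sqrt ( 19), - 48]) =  [ - 78,  -  48,- 11*sqrt( 13),sqrt( 7)/7,sqrt( 3)/3,pi, sqrt (14),sqrt( 19),70 , 88] 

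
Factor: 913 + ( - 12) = 901 = 17^1*53^1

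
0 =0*84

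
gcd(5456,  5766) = 62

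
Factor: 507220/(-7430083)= - 2^2*5^1*7^1*19^( - 1 )*3623^1*391057^( - 1 ) 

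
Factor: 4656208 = 2^4*291013^1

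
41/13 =3 + 2/13 = 3.15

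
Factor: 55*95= 5225 = 5^2*11^1*19^1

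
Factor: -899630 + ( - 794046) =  - 1693676 = - 2^2*17^1*24907^1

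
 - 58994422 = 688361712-747356134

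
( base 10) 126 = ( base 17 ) 77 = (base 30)46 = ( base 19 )6c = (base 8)176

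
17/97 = 17/97  =  0.18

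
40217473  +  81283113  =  121500586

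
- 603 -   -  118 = - 485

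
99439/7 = 14205 + 4/7 = 14205.57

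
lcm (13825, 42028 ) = 1050700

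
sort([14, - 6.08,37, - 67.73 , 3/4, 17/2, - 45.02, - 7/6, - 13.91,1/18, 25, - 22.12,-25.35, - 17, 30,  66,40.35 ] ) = [ - 67.73,- 45.02,  -  25.35, - 22.12, -17, - 13.91,-6.08, - 7/6,1/18, 3/4, 17/2 , 14, 25,  30, 37, 40.35 , 66] 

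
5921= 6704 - 783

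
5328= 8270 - 2942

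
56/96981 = 56/96981  =  0.00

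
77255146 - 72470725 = 4784421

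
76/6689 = 76/6689 = 0.01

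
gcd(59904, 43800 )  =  24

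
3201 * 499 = 1597299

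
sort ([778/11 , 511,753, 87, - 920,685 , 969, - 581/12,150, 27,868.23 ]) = [ - 920, - 581/12 , 27,778/11,  87,150 , 511, 685,753,  868.23  ,  969]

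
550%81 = 64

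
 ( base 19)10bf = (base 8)15653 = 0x1bab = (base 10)7083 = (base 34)64b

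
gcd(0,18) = 18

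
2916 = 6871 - 3955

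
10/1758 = 5/879  =  0.01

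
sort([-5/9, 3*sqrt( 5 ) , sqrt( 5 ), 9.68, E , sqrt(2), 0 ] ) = [ - 5/9, 0 , sqrt ( 2 ) , sqrt( 5),E,  3 * sqrt( 5), 9.68]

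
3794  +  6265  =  10059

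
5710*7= 39970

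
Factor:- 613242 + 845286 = 2^2 * 3^1*61^1*317^1 = 232044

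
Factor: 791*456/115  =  2^3*3^1*5^(-1)*7^1* 19^1 * 23^ ( - 1)*113^1= 360696/115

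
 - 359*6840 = - 2455560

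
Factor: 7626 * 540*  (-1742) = -2^4*3^4*5^1*13^1 * 31^1*41^1*67^1 = - 7173625680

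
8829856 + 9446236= 18276092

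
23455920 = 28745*816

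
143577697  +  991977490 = 1135555187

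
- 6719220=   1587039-8306259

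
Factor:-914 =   -  2^1* 457^1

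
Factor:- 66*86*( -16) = 90816  =  2^6*3^1* 11^1 * 43^1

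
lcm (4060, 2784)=97440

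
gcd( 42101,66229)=1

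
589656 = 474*1244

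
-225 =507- 732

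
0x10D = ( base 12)1A5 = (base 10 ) 269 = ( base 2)100001101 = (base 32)8D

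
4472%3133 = 1339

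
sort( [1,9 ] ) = [ 1, 9 ]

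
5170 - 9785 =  - 4615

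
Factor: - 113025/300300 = - 2^( - 2 ) * 7^( - 1)*13^(- 1 )*137^1  =  - 137/364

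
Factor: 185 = 5^1*37^1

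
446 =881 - 435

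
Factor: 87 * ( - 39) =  - 3^2*13^1*29^1 =-3393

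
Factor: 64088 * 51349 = 2^3 * 8011^1  *  51349^1 = 3290854712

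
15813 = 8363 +7450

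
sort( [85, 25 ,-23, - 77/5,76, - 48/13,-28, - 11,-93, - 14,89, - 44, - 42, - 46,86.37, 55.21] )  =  [ - 93, - 46, - 44,  -  42, - 28 ,- 23, - 77/5, - 14,-11, - 48/13,25,55.21,76,85, 86.37, 89 ]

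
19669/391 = 50 + 7/23 = 50.30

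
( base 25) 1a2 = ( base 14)469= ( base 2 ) 1101101101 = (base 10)877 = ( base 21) 1KG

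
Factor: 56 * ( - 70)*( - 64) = 2^10*5^1*7^2 = 250880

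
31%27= 4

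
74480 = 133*560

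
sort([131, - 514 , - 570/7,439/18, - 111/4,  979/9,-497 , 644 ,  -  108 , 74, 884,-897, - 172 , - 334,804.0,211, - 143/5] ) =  [-897,-514, - 497, - 334, -172 , - 108,-570/7 ,-143/5 , - 111/4 , 439/18 , 74, 979/9, 131, 211, 644,804.0, 884] 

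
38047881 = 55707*683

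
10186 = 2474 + 7712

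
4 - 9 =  - 5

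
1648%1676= 1648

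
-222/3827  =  -222/3827 = - 0.06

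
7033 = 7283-250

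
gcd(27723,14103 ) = 3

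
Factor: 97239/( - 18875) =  - 3^1*5^( - 3)*151^( - 1)*32413^1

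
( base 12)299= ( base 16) 195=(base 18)149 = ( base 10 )405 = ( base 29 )ds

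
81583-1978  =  79605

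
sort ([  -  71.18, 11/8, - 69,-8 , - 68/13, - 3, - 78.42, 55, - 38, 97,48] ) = [-78.42, -71.18, - 69, - 38, - 8 , - 68/13, - 3,11/8, 48,  55, 97]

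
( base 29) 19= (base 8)46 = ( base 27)1b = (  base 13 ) 2c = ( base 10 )38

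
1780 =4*445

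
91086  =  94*969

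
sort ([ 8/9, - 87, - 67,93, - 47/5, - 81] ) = [ - 87, -81 , - 67,-47/5, 8/9, 93]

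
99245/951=104 + 341/951 = 104.36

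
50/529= 50/529 = 0.09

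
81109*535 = 43393315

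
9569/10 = 956 + 9/10 = 956.90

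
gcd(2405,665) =5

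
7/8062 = 7/8062 = 0.00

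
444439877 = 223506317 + 220933560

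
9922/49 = 9922/49 = 202.49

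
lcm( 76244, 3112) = 152488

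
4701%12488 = 4701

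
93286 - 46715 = 46571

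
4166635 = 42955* 97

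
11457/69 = 3819/23=166.04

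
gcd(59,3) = 1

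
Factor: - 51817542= - 2^1 * 3^1*7^1*1233751^1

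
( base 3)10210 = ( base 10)102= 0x66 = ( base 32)36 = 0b1100110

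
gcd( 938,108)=2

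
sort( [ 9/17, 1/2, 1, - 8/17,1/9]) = [ - 8/17,1/9 , 1/2, 9/17,1] 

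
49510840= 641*77240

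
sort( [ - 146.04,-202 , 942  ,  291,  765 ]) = [ - 202,-146.04, 291,765,942]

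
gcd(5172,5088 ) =12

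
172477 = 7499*23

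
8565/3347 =8565/3347 = 2.56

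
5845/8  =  5845/8 = 730.62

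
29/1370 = 29/1370 = 0.02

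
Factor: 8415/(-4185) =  - 3^(- 1 ) * 11^1*17^1 * 31^ ( - 1 )=- 187/93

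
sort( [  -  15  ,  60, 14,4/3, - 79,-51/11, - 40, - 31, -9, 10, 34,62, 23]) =[-79,-40,-31, - 15, - 9, -51/11,4/3,  10,14,  23,34, 60,62]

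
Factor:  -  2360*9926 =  - 23425360 = -2^4*5^1*7^1*59^1 * 709^1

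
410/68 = 6 + 1/34 = 6.03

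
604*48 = 28992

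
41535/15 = 2769 = 2769.00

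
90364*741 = 66959724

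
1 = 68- 67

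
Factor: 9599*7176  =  68882424 = 2^3*3^1*13^1*23^1*29^1 * 331^1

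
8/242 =4/121=0.03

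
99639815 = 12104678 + 87535137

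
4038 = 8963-4925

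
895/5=179 = 179.00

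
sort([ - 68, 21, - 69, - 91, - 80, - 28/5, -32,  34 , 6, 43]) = [-91, - 80, - 69, - 68, - 32, - 28/5 , 6, 21, 34,43]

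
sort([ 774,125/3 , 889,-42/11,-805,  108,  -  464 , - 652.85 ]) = [-805, - 652.85, - 464, - 42/11,125/3,108, 774,889 ]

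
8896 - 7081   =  1815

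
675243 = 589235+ 86008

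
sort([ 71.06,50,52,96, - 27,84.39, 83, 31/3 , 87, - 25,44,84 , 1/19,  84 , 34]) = [ - 27, - 25, 1/19, 31/3,34, 44,  50, 52,71.06, 83,84,84, 84.39,87,96]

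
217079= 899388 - 682309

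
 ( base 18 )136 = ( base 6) 1440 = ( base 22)ha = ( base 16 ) 180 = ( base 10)384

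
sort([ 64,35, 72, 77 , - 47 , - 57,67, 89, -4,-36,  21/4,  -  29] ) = [-57, - 47,-36, - 29,  -  4, 21/4, 35, 64 , 67,72, 77, 89]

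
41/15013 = 41/15013 = 0.00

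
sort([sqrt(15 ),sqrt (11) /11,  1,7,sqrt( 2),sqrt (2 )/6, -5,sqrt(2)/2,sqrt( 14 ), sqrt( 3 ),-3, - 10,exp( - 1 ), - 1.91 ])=[ - 10, - 5  , - 3, - 1.91, sqrt(2)/6,sqrt(11)/11,exp(-1 ),sqrt (2)/2,1,sqrt (2 ), sqrt (3),sqrt( 14 ), sqrt ( 15),  7]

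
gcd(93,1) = 1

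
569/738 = 569/738 = 0.77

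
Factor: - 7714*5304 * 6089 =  - 2^4 * 3^1*7^1 * 13^1*17^1*19^1*29^1*6089^1  =  -249131775984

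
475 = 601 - 126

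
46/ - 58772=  - 1+29363/29386 = - 0.00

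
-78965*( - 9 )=710685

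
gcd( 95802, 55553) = 1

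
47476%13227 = 7795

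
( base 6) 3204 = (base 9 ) 884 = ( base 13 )439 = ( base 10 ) 724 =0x2d4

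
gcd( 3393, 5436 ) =9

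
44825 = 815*55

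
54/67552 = 27/33776 = 0.00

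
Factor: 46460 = 2^2*5^1*23^1 * 101^1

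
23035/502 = 45 + 445/502 = 45.89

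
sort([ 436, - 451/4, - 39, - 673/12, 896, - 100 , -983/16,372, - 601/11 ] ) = [ - 451/4, -100, - 983/16, - 673/12, - 601/11, - 39,372, 436,896]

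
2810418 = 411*6838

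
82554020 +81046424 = 163600444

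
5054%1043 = 882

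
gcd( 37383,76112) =1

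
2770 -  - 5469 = 8239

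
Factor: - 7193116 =  -  2^2*7^1*31^1*8287^1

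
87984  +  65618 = 153602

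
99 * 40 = 3960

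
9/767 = 9/767 = 0.01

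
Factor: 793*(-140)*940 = - 104358800 = - 2^4*5^2*7^1 * 13^1 * 47^1*61^1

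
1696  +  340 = 2036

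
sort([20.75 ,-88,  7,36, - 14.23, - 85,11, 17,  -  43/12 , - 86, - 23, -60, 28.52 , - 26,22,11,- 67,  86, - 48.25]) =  [ - 88 , -86, - 85, - 67, - 60 ,-48.25,-26,-23,-14.23 , - 43/12,  7  ,  11,11,17,20.75,22,28.52,36,86]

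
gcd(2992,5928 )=8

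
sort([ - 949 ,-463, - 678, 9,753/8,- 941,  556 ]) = [ - 949, - 941, - 678, - 463, 9, 753/8, 556]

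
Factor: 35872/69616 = 2^1* 59^1*229^( - 1)= 118/229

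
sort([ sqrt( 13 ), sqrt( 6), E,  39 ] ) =[ sqrt(6),E, sqrt( 13 ),39] 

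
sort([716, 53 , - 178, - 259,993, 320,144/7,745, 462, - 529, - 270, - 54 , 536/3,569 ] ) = [ - 529, - 270  , - 259, - 178, - 54, 144/7, 53,536/3, 320,462, 569,716,745,993] 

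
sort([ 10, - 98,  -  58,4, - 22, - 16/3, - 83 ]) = [ - 98, - 83, - 58 , - 22,-16/3,4,10]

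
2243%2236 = 7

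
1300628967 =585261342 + 715367625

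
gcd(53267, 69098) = 1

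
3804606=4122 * 923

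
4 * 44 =176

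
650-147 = 503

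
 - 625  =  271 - 896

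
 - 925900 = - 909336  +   - 16564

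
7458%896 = 290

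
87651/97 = 903 + 60/97  =  903.62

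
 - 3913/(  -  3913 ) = 1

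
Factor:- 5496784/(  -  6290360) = 687098/786295 = 2^1*5^( - 1)*503^1*683^1*157259^( - 1 )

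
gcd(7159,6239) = 1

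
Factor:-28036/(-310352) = 2^( - 2 )*7^( - 1)*17^( - 1 )*43^1 = 43/476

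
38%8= 6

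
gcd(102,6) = 6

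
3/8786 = 3/8786 =0.00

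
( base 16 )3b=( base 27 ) 25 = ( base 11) 54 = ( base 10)59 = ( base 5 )214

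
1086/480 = 181/80  =  2.26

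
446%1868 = 446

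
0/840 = 0  =  0.00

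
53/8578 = 53/8578 = 0.01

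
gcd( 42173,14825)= 1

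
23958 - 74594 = -50636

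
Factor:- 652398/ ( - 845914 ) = 681/883=3^1*227^1*883^( - 1 )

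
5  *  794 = 3970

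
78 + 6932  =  7010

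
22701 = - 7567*( - 3)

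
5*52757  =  263785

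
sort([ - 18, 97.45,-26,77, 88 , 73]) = [-26, - 18, 73, 77, 88, 97.45] 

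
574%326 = 248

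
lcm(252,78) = 3276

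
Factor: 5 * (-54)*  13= - 3510= - 2^1*3^3*5^1  *13^1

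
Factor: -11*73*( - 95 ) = 76285 = 5^1*11^1*19^1 *73^1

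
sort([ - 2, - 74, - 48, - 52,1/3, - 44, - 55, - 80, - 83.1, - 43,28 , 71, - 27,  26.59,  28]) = [ - 83.1,-80, - 74, - 55, - 52,-48, - 44,-43, - 27, - 2,1/3,26.59, 28,28,71 ] 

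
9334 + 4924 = 14258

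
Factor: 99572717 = 271^1*367427^1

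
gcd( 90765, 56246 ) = 1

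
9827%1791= 872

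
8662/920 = 9 + 191/460 = 9.42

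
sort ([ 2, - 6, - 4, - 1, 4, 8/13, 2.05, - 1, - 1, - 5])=[  -  6, - 5, - 4, - 1, - 1 ,  -  1,8/13, 2, 2.05, 4] 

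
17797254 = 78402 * 227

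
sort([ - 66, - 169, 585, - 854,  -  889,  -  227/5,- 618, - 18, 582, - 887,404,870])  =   [ - 889, - 887, - 854, - 618 , - 169,-66, - 227/5, -18,404,582, 585, 870]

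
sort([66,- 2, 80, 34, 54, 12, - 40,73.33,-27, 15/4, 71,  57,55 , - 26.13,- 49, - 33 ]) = [-49,  -  40,-33, - 27, - 26.13, - 2,15/4, 12,34,54, 55, 57 , 66,71, 73.33,80]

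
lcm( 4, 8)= 8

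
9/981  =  1/109 = 0.01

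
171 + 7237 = 7408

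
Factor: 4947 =3^1*17^1*97^1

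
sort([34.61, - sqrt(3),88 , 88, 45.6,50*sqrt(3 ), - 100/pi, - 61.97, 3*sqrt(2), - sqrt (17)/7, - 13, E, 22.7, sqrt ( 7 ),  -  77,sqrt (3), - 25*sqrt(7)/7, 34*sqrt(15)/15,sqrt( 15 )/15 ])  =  [ - 77, - 61.97, - 100/pi, - 13, - 25*sqrt( 7)/7, - sqrt( 3),-sqrt(  17) /7 , sqrt(15)/15, sqrt( 3), sqrt(7), E,  3*sqrt( 2 ), 34*sqrt( 15)/15, 22.7, 34.61,45.6,50*sqrt(3), 88, 88]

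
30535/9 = 3392 + 7/9 = 3392.78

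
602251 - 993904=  - 391653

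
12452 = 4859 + 7593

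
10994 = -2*( - 5497)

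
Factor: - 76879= - 11^1*29^1 * 241^1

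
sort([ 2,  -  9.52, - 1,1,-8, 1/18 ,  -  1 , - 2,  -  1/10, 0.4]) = [ -9.52, - 8,  -  2, - 1, - 1, - 1/10,1/18, 0.4, 1, 2]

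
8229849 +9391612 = 17621461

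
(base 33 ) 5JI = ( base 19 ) GGA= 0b1011111001010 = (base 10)6090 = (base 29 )770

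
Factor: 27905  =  5^1*5581^1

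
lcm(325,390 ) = 1950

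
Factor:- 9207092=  - 2^2 * 461^1*4993^1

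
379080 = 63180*6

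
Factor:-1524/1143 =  - 2^2 * 3^(- 1) = - 4/3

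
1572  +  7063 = 8635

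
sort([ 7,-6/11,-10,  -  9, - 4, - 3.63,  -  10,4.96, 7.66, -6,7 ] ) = [-10 ,-10,-9 ,-6, - 4, - 3.63 ,-6/11,4.96,7, 7,7.66]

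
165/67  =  165/67= 2.46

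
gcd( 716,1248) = 4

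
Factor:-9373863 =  - 3^1*373^1 * 8377^1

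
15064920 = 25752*585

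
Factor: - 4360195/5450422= - 2^( - 1 )*5^1*7^1 * 43^ ( - 1)*63377^ ( - 1 )*124577^1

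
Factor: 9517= 31^1*307^1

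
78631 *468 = 36799308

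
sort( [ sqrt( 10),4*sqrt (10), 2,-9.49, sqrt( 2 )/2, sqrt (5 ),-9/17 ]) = [  -  9.49, - 9/17, sqrt( 2 )/2 , 2,sqrt( 5 ),  sqrt( 10 ), 4*sqrt( 10 )]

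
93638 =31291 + 62347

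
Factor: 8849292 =2^2*3^1 * 29^1*59^1 * 431^1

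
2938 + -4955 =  - 2017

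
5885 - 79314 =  - 73429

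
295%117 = 61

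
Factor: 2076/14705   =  2^2*3^1*5^( - 1)*17^(  -  1 )=12/85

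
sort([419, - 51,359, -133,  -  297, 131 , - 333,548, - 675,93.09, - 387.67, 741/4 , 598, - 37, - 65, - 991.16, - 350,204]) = [-991.16, - 675,-387.67, - 350, - 333, - 297, - 133, - 65, - 51, -37,93.09,  131,741/4, 204, 359, 419, 548, 598]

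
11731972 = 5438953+6293019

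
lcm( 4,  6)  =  12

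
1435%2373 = 1435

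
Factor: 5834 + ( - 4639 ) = 5^1*239^1 = 1195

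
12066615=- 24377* (-495)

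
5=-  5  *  ( - 1 ) 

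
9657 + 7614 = 17271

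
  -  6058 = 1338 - 7396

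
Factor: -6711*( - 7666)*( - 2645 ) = - 136076061270 =-  2^1*3^1*5^1*23^2*2237^1*3833^1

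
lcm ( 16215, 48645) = 48645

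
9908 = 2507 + 7401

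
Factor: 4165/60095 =7^1 * 101^ ( - 1 ) = 7/101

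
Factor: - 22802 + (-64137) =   -  86939 = -  86939^1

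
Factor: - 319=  - 11^1*29^1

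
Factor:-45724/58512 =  - 497/636 = -2^(-2)*3^ ( - 1)*7^1 *53^( - 1) *71^1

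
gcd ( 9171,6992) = 1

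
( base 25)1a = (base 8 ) 43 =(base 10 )35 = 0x23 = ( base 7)50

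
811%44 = 19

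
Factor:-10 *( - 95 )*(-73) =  - 69350 =- 2^1*5^2*19^1*73^1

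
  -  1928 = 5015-6943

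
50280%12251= 1276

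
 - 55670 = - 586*95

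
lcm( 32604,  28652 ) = 945516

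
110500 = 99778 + 10722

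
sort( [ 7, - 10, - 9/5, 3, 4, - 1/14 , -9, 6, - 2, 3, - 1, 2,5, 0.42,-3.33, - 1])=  [ - 10, - 9, - 3.33, - 2, - 9/5, - 1, - 1, - 1/14,  0.42, 2,3,3, 4,  5, 6, 7]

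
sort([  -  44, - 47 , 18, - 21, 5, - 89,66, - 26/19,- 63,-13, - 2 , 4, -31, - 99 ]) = [-99,-89,-63, - 47, - 44,-31, - 21, - 13, - 2,  -  26/19, 4, 5,18,66]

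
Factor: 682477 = 73^1*9349^1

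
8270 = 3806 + 4464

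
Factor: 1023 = 3^1*11^1*31^1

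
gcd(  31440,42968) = 1048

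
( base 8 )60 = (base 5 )143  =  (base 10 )48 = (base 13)39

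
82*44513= 3650066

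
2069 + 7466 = 9535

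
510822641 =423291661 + 87530980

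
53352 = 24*2223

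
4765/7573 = 4765/7573 = 0.63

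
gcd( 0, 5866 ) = 5866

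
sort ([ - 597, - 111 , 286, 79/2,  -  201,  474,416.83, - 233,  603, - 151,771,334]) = [ - 597,-233, - 201,-151, - 111 , 79/2, 286,  334, 416.83, 474,  603 , 771]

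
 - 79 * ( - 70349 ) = 5557571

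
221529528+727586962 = 949116490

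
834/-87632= - 1+43399/43816 = -0.01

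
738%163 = 86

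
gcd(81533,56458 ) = 1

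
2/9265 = 2/9265 = 0.00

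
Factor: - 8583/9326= - 2^( - 1)*3^1 * 2861^1 * 4663^( - 1 ) 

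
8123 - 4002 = 4121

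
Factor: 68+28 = 96 = 2^5* 3^1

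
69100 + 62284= 131384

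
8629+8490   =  17119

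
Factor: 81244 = 2^2 * 19^1 * 1069^1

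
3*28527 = 85581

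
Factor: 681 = 3^1*227^1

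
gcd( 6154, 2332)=2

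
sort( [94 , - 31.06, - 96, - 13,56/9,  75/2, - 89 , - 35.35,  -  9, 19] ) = [-96, - 89, - 35.35, - 31.06, - 13, - 9, 56/9, 19,  75/2,  94]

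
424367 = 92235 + 332132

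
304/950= 8/25 = 0.32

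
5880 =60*98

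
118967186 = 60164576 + 58802610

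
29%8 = 5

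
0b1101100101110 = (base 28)8oe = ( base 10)6958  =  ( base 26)A7G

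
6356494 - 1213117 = 5143377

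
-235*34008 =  - 7991880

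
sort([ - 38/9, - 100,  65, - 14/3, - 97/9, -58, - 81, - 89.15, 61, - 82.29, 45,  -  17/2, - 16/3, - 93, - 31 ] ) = [ - 100, - 93, - 89.15, - 82.29,  -  81,- 58,-31, - 97/9, - 17/2,-16/3, - 14/3, - 38/9, 45, 61, 65] 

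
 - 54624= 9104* (-6 )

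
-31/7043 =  - 1 + 7012/7043 = -  0.00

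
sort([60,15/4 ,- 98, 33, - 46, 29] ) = [ - 98,  -  46, 15/4,29,  33,60 ]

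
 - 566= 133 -699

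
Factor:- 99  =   - 3^2 * 11^1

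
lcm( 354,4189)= 25134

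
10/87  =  10/87  =  0.11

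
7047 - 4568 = 2479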